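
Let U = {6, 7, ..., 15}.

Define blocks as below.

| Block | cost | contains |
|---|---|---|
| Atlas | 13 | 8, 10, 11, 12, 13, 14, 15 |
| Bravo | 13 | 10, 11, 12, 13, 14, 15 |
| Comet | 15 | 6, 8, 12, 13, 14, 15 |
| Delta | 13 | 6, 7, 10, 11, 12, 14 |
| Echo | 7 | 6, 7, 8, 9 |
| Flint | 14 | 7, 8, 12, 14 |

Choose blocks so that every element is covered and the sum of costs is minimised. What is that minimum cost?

20

Bravo, Echo together cover every element (Bravo ∪ Echo = {6, 7, 8, 9, 10, 11, 12, 13, 14, 15}); total cost 13 + 7 = 20.
No covering selection has total cost below 20.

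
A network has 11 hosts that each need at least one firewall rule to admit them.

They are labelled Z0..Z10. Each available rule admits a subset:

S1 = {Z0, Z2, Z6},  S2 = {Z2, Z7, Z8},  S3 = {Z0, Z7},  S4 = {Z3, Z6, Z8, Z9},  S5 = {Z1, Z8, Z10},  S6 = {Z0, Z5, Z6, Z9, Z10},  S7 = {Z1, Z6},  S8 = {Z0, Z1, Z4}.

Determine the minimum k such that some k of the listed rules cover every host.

4

S2 and S4 and S6 and S8 together: S2 ∪ S4 ∪ S6 ∪ S8 = {Z0, Z1, Z2, Z3, Z4, Z5, Z6, Z7, Z8, Z9, Z10} — every host is covered.
Only S4 contains Z3, so S4 is forced; the remaining 7 hosts need at least 3 more rules (each remaining rule adds at most 3) — so at least 4 rules are needed, and 4 is optimal.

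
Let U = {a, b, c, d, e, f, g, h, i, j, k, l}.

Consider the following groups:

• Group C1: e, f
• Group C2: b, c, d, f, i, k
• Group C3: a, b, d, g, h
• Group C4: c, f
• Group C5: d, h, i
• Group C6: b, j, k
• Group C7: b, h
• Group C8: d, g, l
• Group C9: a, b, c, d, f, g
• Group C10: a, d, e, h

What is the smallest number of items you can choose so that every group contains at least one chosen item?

3

The 3 items {b, d, f} hit every group.
The groups C4, C6, C10 are pairwise disjoint, so any hitting set needs a separate item for each — at least 3. Hence 3 is optimal.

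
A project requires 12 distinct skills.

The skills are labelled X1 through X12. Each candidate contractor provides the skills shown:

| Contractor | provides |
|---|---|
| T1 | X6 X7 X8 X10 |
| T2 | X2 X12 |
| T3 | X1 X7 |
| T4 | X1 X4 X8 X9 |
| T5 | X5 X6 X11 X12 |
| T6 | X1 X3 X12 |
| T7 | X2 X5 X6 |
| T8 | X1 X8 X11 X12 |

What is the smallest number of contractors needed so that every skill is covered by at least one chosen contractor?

T1 and T2 and T4 and T5 and T6 together: T1 ∪ T2 ∪ T4 ∪ T5 ∪ T6 = {X1, X2, X3, X4, X5, X6, X7, X8, X9, X10, X11, X12} — every skill is covered.
No 4 of the 8 contractors cover everything (all 70 combinations miss at least one skill), so 5 is optimal.

5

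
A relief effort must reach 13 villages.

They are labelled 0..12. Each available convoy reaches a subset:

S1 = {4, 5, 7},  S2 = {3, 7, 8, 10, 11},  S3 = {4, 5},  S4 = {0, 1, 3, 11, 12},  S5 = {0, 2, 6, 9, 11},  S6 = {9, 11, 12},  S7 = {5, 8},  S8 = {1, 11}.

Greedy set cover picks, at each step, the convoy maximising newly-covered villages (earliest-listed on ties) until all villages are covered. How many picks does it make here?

Greedy: pick S2 (covers 5 new) → pick S5 (covers 4 new) → pick S1 (covers 2 new) → pick S4 (covers 2 new). Total picks: 4.

4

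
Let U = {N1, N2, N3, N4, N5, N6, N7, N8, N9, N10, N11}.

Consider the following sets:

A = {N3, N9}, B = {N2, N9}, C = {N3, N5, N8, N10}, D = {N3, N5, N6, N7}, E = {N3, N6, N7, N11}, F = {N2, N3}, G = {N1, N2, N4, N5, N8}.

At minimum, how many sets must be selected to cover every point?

4

Take {B, C, E, G}. Their union is {N1, N2, N3, N4, N5, N6, N7, N8, N9, N10, N11}, which is all 11 points.
Only C contains N10, so C is forced; the remaining 7 points need at least 3 more sets (each remaining set adds at most 3) — so at least 4 sets are needed, and 4 is optimal.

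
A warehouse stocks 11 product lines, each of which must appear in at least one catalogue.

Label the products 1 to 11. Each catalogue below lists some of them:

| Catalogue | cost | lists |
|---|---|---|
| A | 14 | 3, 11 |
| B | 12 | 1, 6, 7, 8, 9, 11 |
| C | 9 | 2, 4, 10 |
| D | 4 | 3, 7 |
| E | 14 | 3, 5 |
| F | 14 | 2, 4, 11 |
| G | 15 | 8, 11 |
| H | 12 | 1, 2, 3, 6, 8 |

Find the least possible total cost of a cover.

B, C, E together cover every product (B ∪ C ∪ E = {1, 2, 3, 4, 5, 6, 7, 8, 9, 10, 11}); total cost 12 + 9 + 14 = 35.
The greedy pick B, C, D, E costs 39; no covering selection beats 35.

35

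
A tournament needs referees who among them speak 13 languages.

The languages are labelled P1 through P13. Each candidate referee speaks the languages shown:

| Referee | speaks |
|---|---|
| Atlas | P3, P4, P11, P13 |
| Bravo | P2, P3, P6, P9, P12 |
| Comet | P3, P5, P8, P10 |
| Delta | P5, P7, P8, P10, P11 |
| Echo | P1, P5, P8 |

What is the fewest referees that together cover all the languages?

Atlas and Bravo and Delta and Echo together: Atlas ∪ Bravo ∪ Delta ∪ Echo = {P1, P2, P3, P4, P5, P6, P7, P8, P9, P10, P11, P12, P13} — every language is covered.
Only Atlas contains P4, so Atlas is forced; the remaining 9 languages need at least 3 more referees (each remaining referee adds at most 4) — so at least 4 referees are needed, and 4 is optimal.

4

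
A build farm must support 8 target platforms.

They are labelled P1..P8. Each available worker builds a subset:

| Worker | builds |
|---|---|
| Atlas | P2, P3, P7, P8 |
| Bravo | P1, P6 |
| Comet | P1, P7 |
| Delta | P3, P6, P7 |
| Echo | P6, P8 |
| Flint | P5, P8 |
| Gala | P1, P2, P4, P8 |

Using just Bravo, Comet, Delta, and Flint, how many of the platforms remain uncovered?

Union of Bravo, Comet, Delta, Flint = {P1, P3, P5, P6, P7, P8}.
Not covered: P2, P4 — 2 platforms.

2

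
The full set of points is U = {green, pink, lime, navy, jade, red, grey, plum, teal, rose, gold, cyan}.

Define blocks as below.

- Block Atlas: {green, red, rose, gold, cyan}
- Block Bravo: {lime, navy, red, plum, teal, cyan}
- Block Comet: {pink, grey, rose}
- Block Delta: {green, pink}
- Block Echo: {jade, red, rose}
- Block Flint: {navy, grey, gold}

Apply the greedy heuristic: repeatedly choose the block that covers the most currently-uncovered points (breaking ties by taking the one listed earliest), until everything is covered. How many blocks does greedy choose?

4

Greedy: pick Bravo (covers 6 new) → pick Atlas (covers 3 new) → pick Comet (covers 2 new) → pick Echo (covers 1 new). Total picks: 4.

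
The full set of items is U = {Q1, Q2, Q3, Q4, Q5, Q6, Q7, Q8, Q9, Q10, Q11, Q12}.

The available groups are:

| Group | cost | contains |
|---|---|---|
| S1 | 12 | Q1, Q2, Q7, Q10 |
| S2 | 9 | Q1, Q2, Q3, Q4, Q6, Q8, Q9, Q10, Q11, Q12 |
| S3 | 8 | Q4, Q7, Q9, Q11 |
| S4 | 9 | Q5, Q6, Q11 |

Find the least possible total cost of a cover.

S2, S3, S4 together cover every item (S2 ∪ S3 ∪ S4 = {Q1, Q2, Q3, Q4, Q5, Q6, Q7, Q8, Q9, Q10, Q11, Q12}); total cost 9 + 8 + 9 = 26.
No covering selection has total cost below 26.

26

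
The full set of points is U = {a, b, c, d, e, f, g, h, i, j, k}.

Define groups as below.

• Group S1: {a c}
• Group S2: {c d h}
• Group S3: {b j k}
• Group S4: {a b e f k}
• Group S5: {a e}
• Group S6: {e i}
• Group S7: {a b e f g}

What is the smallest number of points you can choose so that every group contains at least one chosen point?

Take T = {c, e, k}. Each listed group contains at least one of these, so T is a hitting set of size 3.
The groups S1, S3, S6 are pairwise disjoint, so any hitting set needs a separate point for each — at least 3. Hence 3 is optimal.

3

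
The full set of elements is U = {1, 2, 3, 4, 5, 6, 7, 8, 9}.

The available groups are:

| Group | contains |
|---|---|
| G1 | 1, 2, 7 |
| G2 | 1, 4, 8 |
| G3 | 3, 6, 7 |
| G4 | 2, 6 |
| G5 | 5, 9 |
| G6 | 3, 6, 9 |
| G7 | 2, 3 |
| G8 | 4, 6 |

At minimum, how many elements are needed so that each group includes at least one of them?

The 4 elements {1, 2, 5, 6} hit every group.
No choice of 3 elements meets every group, so 4 is the minimum.

4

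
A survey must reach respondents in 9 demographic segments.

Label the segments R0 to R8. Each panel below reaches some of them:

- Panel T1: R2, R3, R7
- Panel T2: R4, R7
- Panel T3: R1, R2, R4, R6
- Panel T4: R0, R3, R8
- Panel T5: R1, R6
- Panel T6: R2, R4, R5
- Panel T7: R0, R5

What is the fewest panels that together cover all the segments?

Take {T2, T3, T4, T6}. Their union is {R0, R1, R2, R3, R4, R5, R6, R7, R8}, which is all 9 segments.
No 3 of the 7 panels cover everything (all 35 combinations miss at least one segment), so 4 is optimal.

4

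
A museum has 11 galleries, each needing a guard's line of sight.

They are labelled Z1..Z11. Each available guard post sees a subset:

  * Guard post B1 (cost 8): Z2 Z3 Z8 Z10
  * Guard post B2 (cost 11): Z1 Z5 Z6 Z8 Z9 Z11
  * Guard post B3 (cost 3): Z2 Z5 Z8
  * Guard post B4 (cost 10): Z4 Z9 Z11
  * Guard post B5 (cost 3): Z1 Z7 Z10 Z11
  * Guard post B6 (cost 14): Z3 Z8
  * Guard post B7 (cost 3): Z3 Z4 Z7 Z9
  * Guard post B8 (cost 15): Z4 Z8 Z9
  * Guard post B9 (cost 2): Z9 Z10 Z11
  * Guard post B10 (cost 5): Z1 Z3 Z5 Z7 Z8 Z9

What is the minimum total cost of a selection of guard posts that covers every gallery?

19

B2, B3, B7, B9 together cover every gallery (B2 ∪ B3 ∪ B7 ∪ B9 = {Z1, Z2, Z3, Z4, Z5, Z6, Z7, Z8, Z9, Z10, Z11}); total cost 11 + 3 + 3 + 2 = 19.
The greedy pick B9, B3, B7, B5, B2 costs 22; no covering selection beats 19.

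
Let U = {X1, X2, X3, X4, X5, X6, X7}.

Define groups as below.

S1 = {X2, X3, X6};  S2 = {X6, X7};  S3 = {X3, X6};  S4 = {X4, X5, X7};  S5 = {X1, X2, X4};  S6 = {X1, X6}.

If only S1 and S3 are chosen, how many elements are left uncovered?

4

Union of S1, S3 = {X2, X3, X6}.
Not covered: X1, X4, X5, X7 — 4 elements.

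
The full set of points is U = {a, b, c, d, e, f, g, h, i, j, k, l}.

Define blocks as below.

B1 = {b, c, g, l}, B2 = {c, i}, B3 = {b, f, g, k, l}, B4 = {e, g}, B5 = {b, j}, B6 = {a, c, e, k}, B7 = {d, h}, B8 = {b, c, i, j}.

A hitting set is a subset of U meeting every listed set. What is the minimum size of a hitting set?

Take T = {c, d, g, j}. Each listed block contains at least one of these, so T is a hitting set of size 4.
The blocks B2, B4, B5, B7 are pairwise disjoint, so any hitting set needs a separate point for each — at least 4. Hence 4 is optimal.

4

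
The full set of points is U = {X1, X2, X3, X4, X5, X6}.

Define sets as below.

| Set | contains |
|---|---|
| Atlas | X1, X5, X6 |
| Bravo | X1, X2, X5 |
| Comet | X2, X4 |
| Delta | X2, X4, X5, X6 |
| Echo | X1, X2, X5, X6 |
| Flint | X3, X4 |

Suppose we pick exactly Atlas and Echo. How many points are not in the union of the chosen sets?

2

Union of Atlas, Echo = {X1, X2, X5, X6}.
Not covered: X3, X4 — 2 points.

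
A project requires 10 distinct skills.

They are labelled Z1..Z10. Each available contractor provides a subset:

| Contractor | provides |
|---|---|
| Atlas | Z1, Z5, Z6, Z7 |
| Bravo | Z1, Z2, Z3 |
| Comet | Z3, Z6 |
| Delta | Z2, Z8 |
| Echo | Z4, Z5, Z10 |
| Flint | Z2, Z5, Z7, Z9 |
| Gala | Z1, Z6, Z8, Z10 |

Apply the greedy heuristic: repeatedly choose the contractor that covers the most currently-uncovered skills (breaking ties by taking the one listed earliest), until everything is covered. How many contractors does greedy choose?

Greedy: pick Atlas (covers 4 new) → pick Bravo (covers 2 new) → pick Echo (covers 2 new) → pick Delta (covers 1 new) → pick Flint (covers 1 new). Total picks: 5.
(The true minimum cover uses only 4 contractors, so greedy is not optimal here.)

5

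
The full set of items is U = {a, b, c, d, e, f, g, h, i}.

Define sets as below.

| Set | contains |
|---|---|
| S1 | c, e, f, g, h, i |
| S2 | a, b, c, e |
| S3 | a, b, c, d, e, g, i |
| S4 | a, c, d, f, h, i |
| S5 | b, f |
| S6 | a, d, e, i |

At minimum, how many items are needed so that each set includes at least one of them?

Take T = {a, f}. Each listed set contains at least one of these, so T is a hitting set of size 2.
The sets S5, S6 are pairwise disjoint, so any hitting set needs a separate item for each — at least 2. Hence 2 is optimal.

2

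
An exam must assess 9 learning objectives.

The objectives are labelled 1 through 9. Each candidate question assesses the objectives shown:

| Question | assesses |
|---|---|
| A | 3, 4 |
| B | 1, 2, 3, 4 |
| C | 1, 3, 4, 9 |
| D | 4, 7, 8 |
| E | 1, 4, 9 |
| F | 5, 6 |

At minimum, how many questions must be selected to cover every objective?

4

Take {B, D, E, F}. Their union is {1, 2, 3, 4, 5, 6, 7, 8, 9}, which is all 9 objectives.
Only B contains 2, so B is forced; the remaining 5 objectives need at least 3 more questions (each remaining question adds at most 2) — so at least 4 questions are needed, and 4 is optimal.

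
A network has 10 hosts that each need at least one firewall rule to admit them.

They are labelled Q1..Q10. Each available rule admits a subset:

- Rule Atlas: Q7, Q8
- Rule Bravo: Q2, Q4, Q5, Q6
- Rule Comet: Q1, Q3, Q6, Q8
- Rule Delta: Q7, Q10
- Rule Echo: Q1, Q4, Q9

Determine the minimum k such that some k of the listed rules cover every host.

4

Bravo and Comet and Delta and Echo together: Bravo ∪ Comet ∪ Delta ∪ Echo = {Q1, Q2, Q3, Q4, Q5, Q6, Q7, Q8, Q9, Q10} — every host is covered.
Only Echo contains Q9, so Echo is forced; the remaining 7 hosts need at least 3 more rules (each remaining rule adds at most 3) — so at least 4 rules are needed, and 4 is optimal.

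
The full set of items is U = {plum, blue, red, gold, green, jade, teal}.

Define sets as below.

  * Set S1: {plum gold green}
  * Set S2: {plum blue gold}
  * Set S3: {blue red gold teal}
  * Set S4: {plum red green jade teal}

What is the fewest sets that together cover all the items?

2

S2 and S4 cover everything between them: the union {plum, blue, red, gold, green, jade, teal} is all of U.
No single set has all 7 items (the largest, S4, has 5), so 2 is optimal.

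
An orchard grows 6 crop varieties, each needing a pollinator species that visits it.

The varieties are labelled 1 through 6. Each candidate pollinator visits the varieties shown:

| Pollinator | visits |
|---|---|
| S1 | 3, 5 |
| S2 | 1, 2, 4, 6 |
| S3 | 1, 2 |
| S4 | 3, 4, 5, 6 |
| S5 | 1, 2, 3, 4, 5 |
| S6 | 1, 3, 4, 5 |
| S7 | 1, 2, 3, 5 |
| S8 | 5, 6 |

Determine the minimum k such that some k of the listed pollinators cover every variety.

2

Take {S4, S5}. Their union is {1, 2, 3, 4, 5, 6}, which is all 6 varieties.
No single pollinator has all 6 varieties (the largest, S5, has 5), so 2 is optimal.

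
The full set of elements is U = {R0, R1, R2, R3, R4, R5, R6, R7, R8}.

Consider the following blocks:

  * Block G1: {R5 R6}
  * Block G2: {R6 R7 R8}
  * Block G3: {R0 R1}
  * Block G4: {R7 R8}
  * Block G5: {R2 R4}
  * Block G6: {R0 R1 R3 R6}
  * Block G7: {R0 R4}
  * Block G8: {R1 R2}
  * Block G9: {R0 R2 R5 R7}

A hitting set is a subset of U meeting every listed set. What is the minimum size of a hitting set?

4

Take H = {R0, R2, R5, R7}. Each listed block contains at least one of these, so H is a hitting set of size 4.
The blocks G1, G3, G4, G5 are pairwise disjoint, so any hitting set needs a separate element for each — at least 4. Hence 4 is optimal.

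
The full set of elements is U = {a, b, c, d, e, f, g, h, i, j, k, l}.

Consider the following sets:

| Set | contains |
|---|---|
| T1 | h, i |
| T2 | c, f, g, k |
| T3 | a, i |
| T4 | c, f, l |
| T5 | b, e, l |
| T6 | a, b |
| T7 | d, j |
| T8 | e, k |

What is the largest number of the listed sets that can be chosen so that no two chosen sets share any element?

5

T1, T4, T6, T7, T8 are pairwise disjoint (T1={h,i}; T4={c,f,l}; T6={a,b}; T7={d,j}; T8={e,k}).
Every remaining set overlaps one of these, and no 6 of the listed sets are pairwise disjoint, so 5 is the maximum.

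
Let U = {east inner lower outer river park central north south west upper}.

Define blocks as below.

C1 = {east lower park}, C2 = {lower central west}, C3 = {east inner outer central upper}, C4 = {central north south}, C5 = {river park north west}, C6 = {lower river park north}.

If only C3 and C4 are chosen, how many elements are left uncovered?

4

Union of C3, C4 = {east, inner, outer, central, north, south, upper}.
Not covered: lower, river, park, west — 4 elements.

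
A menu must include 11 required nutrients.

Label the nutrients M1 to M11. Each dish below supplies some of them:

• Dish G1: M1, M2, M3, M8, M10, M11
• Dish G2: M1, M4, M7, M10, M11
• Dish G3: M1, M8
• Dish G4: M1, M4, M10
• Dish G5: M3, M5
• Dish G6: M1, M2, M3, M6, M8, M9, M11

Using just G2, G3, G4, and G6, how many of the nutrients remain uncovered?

Union of G2, G3, G4, G6 = {M1, M2, M3, M4, M6, M7, M8, M9, M10, M11}.
Not covered: M5 — 1 nutrient.

1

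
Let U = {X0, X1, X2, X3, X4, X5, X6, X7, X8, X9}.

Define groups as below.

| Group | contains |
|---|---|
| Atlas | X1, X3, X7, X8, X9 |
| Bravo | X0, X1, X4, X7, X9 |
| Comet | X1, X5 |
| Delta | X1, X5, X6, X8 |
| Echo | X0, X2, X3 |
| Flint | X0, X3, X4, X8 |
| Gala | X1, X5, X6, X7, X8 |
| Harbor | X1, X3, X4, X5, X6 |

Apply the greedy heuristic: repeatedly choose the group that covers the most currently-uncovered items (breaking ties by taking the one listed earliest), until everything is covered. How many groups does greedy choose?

3

Greedy: pick Atlas (covers 5 new) → pick Harbor (covers 3 new) → pick Echo (covers 2 new). Total picks: 3.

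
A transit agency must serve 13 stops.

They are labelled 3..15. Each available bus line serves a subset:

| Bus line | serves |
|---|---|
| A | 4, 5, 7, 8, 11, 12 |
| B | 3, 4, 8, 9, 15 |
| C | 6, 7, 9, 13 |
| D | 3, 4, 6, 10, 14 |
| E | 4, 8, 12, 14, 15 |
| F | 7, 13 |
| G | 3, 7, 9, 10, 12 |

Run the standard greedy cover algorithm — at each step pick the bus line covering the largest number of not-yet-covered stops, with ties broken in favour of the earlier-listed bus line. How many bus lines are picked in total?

4

Greedy: pick A (covers 6 new) → pick D (covers 4 new) → pick B (covers 2 new) → pick C (covers 1 new). Total picks: 4.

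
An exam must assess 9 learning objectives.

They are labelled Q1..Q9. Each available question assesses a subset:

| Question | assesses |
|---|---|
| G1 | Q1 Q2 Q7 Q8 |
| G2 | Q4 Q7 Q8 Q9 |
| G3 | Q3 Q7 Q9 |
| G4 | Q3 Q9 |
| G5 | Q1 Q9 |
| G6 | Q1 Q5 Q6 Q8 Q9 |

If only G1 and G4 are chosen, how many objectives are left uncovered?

3

Union of G1, G4 = {Q1, Q2, Q3, Q7, Q8, Q9}.
Not covered: Q4, Q5, Q6 — 3 objectives.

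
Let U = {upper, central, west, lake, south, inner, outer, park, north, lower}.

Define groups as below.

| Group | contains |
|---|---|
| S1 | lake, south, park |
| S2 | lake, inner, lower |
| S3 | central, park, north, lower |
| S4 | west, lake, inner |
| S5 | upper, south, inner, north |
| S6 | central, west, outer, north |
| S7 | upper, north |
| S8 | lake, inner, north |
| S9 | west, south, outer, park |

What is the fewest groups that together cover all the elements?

S2 and S5 and S6 and S9 together: S2 ∪ S5 ∪ S6 ∪ S9 = {upper, central, west, lake, south, inner, outer, park, north, lower} — every element is covered.
No 3 of the 9 groups cover everything (all 84 combinations miss at least one element), so 4 is optimal.

4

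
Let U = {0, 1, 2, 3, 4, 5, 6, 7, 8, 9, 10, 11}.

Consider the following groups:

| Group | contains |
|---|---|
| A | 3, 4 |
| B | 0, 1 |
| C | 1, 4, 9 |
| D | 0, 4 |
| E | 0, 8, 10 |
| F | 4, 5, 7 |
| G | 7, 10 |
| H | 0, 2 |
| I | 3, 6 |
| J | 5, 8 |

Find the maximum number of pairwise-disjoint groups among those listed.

5

C, G, H, I, J are pairwise disjoint (C={1,4,9}; G={7,10}; H={0,2}; I={3,6}; J={5,8}).
Every remaining group overlaps one of these, and no 6 of the listed groups are pairwise disjoint, so 5 is the maximum.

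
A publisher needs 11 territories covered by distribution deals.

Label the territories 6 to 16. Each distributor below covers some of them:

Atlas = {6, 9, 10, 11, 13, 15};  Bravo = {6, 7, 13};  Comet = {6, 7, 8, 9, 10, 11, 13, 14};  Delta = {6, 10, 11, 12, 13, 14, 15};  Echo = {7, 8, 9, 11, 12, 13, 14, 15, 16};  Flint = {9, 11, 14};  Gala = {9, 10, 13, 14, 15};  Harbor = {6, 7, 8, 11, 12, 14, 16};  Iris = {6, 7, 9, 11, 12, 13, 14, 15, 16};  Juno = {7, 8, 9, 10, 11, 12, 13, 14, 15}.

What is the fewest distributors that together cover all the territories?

2

Take {Gala, Harbor}. Their union is {6, 7, 8, 9, 10, 11, 12, 13, 14, 15, 16}, which is all 11 territories.
No single distributor has all 11 territories (the largest, Echo, has 9), so 2 is optimal.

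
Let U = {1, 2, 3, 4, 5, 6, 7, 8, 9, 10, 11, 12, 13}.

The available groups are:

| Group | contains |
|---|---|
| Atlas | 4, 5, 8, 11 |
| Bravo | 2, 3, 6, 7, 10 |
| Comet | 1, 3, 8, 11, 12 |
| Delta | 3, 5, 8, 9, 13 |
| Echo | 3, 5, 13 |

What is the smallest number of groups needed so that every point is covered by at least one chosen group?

Atlas, Bravo, Comet, and Delta cover everything between them: the union {1, 2, 3, 4, 5, 6, 7, 8, 9, 10, 11, 12, 13} is all of U.
No 3 of the 5 groups cover everything (all 10 combinations miss at least one point), so 4 is optimal.

4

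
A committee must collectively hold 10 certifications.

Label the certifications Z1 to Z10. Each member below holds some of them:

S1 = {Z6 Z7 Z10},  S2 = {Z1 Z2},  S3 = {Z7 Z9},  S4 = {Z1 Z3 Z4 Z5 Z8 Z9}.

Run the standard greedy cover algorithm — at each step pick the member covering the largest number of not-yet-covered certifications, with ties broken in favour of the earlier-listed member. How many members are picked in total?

Greedy: pick S4 (covers 6 new) → pick S1 (covers 3 new) → pick S2 (covers 1 new). Total picks: 3.

3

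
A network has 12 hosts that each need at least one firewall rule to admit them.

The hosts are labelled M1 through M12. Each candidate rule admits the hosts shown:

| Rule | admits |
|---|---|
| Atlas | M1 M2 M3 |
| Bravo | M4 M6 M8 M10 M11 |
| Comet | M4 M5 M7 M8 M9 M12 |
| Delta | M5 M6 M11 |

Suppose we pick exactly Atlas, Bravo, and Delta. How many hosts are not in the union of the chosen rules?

3

Union of Atlas, Bravo, Delta = {M1, M2, M3, M4, M5, M6, M8, M10, M11}.
Not covered: M7, M9, M12 — 3 hosts.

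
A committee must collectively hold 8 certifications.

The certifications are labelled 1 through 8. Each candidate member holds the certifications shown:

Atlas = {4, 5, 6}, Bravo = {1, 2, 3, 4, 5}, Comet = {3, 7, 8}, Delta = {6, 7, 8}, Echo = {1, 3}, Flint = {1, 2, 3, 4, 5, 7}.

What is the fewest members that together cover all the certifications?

2

Bravo and Delta together: Bravo ∪ Delta = {1, 2, 3, 4, 5, 6, 7, 8} — every certification is covered.
No single member has all 8 certifications (the largest, Flint, has 6), so 2 is optimal.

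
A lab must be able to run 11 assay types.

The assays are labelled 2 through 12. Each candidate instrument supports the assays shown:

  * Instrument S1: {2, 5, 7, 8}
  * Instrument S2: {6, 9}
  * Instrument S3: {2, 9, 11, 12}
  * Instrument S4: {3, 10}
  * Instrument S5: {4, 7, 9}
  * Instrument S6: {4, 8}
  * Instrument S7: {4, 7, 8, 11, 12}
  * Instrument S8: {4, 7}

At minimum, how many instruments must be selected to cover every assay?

S1 and S2 and S4 and S7 together: S1 ∪ S2 ∪ S4 ∪ S7 = {2, 3, 4, 5, 6, 7, 8, 9, 10, 11, 12} — every assay is covered.
Only S1 contains 5, so S1 is forced; the remaining 7 assays need at least 3 more instruments (each remaining instrument adds at most 3) — so at least 4 instruments are needed, and 4 is optimal.

4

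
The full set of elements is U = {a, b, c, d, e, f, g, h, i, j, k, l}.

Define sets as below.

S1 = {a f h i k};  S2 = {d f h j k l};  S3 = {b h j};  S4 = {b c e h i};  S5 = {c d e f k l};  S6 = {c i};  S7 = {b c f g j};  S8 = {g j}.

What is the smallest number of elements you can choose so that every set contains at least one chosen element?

3

Take T = {i, j, l}. Each listed set contains at least one of these, so T is a hitting set of size 3.
No choice of 2 elements meets every set, so 3 is the minimum.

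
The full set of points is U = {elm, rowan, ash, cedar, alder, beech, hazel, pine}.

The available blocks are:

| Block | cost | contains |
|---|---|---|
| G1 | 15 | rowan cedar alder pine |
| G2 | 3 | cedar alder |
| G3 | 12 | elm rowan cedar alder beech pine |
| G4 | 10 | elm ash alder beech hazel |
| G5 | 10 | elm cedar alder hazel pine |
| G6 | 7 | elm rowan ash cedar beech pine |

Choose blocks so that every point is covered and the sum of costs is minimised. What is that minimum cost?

G5, G6 together cover every point (G5 ∪ G6 = {elm, rowan, ash, cedar, alder, beech, hazel, pine}); total cost 10 + 7 = 17.
The greedy pick G6, G2, G4 costs 20; no covering selection beats 17.

17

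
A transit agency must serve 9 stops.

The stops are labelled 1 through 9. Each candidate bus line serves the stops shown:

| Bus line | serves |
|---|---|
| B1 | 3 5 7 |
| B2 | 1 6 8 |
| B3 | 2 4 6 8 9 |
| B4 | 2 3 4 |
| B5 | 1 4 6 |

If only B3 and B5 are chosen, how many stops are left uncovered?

3

Union of B3, B5 = {1, 2, 4, 6, 8, 9}.
Not covered: 3, 5, 7 — 3 stops.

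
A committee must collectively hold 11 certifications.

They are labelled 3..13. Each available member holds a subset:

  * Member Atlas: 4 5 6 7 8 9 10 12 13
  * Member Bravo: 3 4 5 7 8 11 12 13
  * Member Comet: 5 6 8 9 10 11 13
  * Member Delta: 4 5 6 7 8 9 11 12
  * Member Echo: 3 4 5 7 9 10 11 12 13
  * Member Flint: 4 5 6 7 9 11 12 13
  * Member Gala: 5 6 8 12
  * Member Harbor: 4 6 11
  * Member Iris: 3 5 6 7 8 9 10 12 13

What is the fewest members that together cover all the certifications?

2

Harbor and Iris together: Harbor ∪ Iris = {3, 4, 5, 6, 7, 8, 9, 10, 11, 12, 13} — every certification is covered.
No single member has all 11 certifications (the largest, Atlas, has 9), so 2 is optimal.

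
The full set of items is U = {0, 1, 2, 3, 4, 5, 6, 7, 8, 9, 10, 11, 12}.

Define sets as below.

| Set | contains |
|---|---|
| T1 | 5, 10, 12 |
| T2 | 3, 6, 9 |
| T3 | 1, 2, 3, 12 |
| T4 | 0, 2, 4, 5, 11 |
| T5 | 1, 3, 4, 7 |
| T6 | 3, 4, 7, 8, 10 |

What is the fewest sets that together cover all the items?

T2, T3, T4, and T6 cover everything between them: the union {0, 1, 2, 3, 4, 5, 6, 7, 8, 9, 10, 11, 12} is all of U.
No 3 of the 6 sets cover everything (all 20 combinations miss at least one item), so 4 is optimal.

4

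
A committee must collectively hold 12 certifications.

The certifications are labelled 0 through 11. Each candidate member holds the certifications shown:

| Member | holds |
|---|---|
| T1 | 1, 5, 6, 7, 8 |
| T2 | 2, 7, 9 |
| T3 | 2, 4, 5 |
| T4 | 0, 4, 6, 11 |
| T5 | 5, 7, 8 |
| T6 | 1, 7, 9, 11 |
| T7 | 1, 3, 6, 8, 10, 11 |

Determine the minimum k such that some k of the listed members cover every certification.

Take {T3, T4, T6, T7}. Their union is {0, 1, 2, 3, 4, 5, 6, 7, 8, 9, 10, 11}, which is all 12 certifications.
No 3 of the 7 members cover everything (all 35 combinations miss at least one certification), so 4 is optimal.

4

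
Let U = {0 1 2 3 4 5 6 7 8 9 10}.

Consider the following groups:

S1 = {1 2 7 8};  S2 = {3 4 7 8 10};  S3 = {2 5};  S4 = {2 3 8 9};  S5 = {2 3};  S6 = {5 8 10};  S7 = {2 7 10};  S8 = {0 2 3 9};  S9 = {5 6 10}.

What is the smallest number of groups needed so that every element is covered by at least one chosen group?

4

S1, S2, S8, and S9 cover everything between them: the union {0, 1, 2, 3, 4, 5, 6, 7, 8, 9, 10} is all of U.
Only S1 contains 1, so S1 is forced; the remaining 7 elements need at least 3 more groups (each remaining group adds at most 3) — so at least 4 groups are needed, and 4 is optimal.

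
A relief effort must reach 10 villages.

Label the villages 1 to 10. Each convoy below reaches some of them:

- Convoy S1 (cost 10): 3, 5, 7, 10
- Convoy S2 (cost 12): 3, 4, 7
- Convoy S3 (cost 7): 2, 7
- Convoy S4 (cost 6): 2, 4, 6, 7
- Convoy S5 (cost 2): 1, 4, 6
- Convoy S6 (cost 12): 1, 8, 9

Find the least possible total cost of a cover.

28

S1, S4, S6 together cover every village (S1 ∪ S4 ∪ S6 = {1, 2, 3, 4, 5, 6, 7, 8, 9, 10}); total cost 10 + 6 + 12 = 28.
The greedy pick S5, S1, S4, S6 costs 30; no covering selection beats 28.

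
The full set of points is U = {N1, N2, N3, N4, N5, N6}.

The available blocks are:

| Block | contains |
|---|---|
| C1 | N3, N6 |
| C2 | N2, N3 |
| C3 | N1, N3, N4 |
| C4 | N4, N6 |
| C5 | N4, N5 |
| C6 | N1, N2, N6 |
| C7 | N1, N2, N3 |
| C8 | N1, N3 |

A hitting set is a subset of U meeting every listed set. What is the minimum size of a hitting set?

3

Take H = {N2, N3, N4}. Each listed block contains at least one of these, so H is a hitting set of size 3.
No choice of 2 points meets every block, so 3 is the minimum.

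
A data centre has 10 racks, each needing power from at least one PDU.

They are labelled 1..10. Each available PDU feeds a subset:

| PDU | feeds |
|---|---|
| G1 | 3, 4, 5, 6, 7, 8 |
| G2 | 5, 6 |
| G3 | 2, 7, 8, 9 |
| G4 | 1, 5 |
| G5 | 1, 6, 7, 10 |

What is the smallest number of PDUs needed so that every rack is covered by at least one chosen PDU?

G1 and G3 and G5 together: G1 ∪ G3 ∪ G5 = {1, 2, 3, 4, 5, 6, 7, 8, 9, 10} — every rack is covered.
Only G3 contains 2, so G3 is forced; the remaining 6 racks need at least 2 more PDUs (each remaining PDU adds at most 4) — so at least 3 PDUs are needed, and 3 is optimal.

3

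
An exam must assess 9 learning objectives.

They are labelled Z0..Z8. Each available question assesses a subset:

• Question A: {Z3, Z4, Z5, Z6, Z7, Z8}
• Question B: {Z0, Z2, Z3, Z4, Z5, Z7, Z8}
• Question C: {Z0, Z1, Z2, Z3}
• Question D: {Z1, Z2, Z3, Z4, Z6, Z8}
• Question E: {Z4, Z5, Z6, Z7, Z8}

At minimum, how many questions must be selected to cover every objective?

Take {B, D}. Their union is {Z0, Z1, Z2, Z3, Z4, Z5, Z6, Z7, Z8}, which is all 9 objectives.
No single question has all 9 objectives (the largest, B, has 7), so 2 is optimal.

2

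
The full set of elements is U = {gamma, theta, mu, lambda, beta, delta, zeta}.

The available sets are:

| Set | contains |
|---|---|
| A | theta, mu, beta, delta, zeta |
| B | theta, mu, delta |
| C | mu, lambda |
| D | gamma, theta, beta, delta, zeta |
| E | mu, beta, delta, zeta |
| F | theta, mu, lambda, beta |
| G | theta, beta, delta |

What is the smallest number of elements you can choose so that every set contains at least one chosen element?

Take H = {mu, delta}. Each listed set contains at least one of these, so H is a hitting set of size 2.
The sets C, D are pairwise disjoint, so any hitting set needs a separate element for each — at least 2. Hence 2 is optimal.

2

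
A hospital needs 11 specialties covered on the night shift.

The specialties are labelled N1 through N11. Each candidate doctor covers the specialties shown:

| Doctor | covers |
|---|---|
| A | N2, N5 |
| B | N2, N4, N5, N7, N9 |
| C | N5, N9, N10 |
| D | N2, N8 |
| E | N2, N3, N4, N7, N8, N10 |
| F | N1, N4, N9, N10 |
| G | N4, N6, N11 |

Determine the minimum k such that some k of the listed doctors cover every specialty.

C and E and F and G together: C ∪ E ∪ F ∪ G = {N1, N2, N3, N4, N5, N6, N7, N8, N9, N10, N11} — every specialty is covered.
Only E contains N3, so E is forced; the remaining 5 specialties need at least 3 more doctors (each remaining doctor adds at most 2) — so at least 4 doctors are needed, and 4 is optimal.

4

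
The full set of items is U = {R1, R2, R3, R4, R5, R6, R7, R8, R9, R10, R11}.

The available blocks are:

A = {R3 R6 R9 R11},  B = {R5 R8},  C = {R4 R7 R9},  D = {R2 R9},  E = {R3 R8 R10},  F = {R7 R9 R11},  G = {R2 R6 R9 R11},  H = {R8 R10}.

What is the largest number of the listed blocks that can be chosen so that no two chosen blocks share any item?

2

A, B are pairwise disjoint (A={R3,R6,R9,R11}; B={R5,R8}).
Every remaining block overlaps one of these, and no 3 of the listed blocks are pairwise disjoint, so 2 is the maximum.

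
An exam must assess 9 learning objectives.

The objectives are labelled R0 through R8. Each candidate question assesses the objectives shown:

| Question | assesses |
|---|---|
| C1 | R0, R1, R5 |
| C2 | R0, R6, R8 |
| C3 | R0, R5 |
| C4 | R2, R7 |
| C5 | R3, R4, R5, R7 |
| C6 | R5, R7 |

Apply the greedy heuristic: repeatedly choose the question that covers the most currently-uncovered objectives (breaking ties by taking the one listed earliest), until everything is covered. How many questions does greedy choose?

4

Greedy: pick C5 (covers 4 new) → pick C2 (covers 3 new) → pick C1 (covers 1 new) → pick C4 (covers 1 new). Total picks: 4.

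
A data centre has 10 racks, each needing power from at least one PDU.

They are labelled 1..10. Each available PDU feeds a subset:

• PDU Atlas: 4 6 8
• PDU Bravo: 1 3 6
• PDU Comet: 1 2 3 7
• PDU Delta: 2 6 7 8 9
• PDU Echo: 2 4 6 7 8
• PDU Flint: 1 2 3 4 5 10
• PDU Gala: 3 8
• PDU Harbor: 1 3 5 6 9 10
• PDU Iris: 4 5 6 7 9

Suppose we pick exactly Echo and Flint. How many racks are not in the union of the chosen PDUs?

Union of Echo, Flint = {1, 2, 3, 4, 5, 6, 7, 8, 10}.
Not covered: 9 — 1 rack.

1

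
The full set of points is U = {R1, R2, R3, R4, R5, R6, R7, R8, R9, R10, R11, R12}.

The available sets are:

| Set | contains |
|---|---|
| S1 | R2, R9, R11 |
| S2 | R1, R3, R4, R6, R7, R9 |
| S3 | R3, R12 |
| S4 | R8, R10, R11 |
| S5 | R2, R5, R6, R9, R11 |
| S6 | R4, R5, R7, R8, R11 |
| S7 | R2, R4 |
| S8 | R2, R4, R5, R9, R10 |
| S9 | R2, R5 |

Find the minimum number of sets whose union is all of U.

4

Take {S2, S3, S4, S8}. Their union is {R1, R2, R3, R4, R5, R6, R7, R8, R9, R10, R11, R12}, which is all 12 points.
No 3 of the 9 sets cover everything (all 84 combinations miss at least one point), so 4 is optimal.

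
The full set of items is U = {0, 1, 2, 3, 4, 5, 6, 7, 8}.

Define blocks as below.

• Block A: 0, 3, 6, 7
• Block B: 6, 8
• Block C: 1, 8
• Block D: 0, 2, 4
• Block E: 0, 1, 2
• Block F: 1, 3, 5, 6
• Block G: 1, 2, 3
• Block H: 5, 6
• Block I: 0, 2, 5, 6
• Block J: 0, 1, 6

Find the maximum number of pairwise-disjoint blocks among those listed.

3

C, D, H are pairwise disjoint (C={1,8}; D={0,2,4}; H={5,6}).
Every remaining block overlaps one of these, and no 4 of the listed blocks are pairwise disjoint, so 3 is the maximum.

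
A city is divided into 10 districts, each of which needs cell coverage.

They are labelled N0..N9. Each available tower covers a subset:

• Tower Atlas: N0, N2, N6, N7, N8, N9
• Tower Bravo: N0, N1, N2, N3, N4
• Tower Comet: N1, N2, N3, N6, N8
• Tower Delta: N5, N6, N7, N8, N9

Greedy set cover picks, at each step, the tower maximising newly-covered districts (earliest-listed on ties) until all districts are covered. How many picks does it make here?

3

Greedy: pick Atlas (covers 6 new) → pick Bravo (covers 3 new) → pick Delta (covers 1 new). Total picks: 3.
(The true minimum cover uses only 2 towers, so greedy is not optimal here.)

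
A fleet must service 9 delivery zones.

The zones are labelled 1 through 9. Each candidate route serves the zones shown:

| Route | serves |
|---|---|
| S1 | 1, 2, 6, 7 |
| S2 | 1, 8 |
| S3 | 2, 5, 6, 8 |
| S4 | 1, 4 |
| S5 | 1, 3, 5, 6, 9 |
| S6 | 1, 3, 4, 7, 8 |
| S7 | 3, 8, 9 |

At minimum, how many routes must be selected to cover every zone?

S3 and S6 and S7 together: S3 ∪ S6 ∪ S7 = {1, 2, 3, 4, 5, 6, 7, 8, 9} — every zone is covered.
No 2 of the 7 routes cover everything (all 21 combinations miss at least one zone), so 3 is optimal.

3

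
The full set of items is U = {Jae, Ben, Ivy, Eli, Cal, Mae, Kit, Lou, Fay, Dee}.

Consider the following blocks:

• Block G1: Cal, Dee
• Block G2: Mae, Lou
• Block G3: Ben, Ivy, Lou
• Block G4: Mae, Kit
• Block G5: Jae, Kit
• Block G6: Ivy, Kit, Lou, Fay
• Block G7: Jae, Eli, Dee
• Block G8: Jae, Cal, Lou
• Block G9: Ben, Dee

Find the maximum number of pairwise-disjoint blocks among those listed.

3

G3, G4, G7 are pairwise disjoint (G3={Ben,Ivy,Lou}; G4={Mae,Kit}; G7={Jae,Eli,Dee}).
Every remaining block overlaps one of these, and no 4 of the listed blocks are pairwise disjoint, so 3 is the maximum.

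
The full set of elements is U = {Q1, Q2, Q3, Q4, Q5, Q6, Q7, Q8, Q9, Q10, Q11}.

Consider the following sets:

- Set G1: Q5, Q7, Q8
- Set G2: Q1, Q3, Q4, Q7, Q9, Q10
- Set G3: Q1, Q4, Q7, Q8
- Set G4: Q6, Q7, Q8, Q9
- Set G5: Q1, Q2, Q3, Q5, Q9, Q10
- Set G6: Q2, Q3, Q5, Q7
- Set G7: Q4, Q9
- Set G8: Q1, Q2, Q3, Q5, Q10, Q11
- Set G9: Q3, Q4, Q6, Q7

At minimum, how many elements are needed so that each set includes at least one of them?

H = {Q3, Q4, Q7} meets every set (each contains at least one member of H), and |H| = 3.
No choice of 2 elements meets every set, so 3 is the minimum.

3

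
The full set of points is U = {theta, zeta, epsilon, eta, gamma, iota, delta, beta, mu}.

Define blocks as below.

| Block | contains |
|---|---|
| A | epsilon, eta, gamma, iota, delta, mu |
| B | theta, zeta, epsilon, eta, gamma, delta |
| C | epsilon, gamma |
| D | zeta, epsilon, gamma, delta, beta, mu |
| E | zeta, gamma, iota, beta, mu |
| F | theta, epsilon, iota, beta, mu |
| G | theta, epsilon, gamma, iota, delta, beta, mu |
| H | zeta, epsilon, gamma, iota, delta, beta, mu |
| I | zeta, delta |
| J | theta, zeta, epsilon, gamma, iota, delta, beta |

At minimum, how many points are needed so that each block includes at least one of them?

Take T = {zeta, epsilon}. Each listed block contains at least one of these, so T is a hitting set of size 2.
The blocks F, I are pairwise disjoint, so any hitting set needs a separate point for each — at least 2. Hence 2 is optimal.

2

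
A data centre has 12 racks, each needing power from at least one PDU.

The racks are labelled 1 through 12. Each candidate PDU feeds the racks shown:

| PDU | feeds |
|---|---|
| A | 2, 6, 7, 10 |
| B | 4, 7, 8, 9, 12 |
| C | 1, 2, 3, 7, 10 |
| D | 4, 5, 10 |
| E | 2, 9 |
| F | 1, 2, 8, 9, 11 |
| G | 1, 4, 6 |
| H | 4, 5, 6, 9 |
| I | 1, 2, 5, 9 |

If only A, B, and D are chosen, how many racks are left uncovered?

Union of A, B, D = {2, 4, 5, 6, 7, 8, 9, 10, 12}.
Not covered: 1, 3, 11 — 3 racks.

3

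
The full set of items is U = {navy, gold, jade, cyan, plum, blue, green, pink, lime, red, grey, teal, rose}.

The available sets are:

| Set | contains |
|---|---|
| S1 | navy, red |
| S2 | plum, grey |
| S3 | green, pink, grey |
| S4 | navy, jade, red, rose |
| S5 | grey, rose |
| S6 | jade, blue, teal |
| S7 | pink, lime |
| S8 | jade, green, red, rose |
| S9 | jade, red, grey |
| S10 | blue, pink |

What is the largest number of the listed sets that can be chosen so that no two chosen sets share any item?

4

S1, S2, S6, S7 are pairwise disjoint (S1={navy,red}; S2={plum,grey}; S6={jade,blue,teal}; S7={pink,lime}).
Every remaining set overlaps one of these, and no 5 of the listed sets are pairwise disjoint, so 4 is the maximum.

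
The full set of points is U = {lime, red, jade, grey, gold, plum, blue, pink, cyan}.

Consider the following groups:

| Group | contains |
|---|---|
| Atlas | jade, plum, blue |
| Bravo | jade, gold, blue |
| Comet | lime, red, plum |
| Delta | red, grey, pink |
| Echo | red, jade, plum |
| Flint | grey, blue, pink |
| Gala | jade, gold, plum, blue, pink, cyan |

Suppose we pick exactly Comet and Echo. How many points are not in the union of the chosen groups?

Union of Comet, Echo = {lime, red, jade, plum}.
Not covered: grey, gold, blue, pink, cyan — 5 points.

5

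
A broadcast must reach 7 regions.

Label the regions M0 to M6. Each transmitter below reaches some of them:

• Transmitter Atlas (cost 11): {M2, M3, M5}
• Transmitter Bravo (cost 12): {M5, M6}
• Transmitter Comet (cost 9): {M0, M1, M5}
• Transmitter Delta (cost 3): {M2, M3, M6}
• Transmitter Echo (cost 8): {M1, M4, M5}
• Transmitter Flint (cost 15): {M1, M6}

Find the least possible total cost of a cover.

Comet, Delta, Echo together cover every region (Comet ∪ Delta ∪ Echo = {M0, M1, M2, M3, M4, M5, M6}); total cost 9 + 3 + 8 = 20.
No covering selection has total cost below 20.

20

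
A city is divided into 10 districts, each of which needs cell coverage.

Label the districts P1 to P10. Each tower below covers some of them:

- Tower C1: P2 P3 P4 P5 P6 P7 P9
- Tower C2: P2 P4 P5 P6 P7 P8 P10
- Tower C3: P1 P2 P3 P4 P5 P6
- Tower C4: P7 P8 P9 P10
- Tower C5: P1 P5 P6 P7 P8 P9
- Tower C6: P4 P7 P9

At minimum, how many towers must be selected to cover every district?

Take {C3, C4}. Their union is {P1, P2, P3, P4, P5, P6, P7, P8, P9, P10}, which is all 10 districts.
No single tower has all 10 districts (the largest, C1, has 7), so 2 is optimal.

2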